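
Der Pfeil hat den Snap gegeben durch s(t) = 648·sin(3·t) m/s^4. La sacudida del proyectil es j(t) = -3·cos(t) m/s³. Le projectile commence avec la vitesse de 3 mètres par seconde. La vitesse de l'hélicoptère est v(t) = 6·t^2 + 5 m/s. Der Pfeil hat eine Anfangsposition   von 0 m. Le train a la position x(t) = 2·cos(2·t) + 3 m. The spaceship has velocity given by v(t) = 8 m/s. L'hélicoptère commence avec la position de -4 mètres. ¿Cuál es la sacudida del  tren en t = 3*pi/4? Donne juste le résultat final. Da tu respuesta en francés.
À t = 3*pi/4, j = -16.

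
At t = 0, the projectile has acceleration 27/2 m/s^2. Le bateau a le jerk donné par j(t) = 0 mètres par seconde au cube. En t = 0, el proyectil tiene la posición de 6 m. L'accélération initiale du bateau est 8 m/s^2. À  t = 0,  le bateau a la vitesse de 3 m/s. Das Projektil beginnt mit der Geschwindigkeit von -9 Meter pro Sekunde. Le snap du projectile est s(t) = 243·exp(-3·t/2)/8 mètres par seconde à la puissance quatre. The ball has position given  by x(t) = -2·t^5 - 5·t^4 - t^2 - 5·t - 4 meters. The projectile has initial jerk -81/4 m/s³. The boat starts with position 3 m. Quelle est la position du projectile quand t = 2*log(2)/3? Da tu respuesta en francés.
Nous devons intégrer notre équation du snap s(t) = 243·exp(-3·t/2)/8 4 fois. L'intégrale du snap est le jerk. En utilisant j(0) = -81/4, nous obtenons j(t) = -81·exp(-3·t/2)/4. La primitive du jerk, avec a(0) = 27/2, donne l'accélération: a(t) = 27·exp(-3·t/2)/2. En prenant ∫a(t)dt et en appliquant v(0) = -9, nous trouvons v(t) = -9·exp(-3·t/2). En intégrant la vitesse et en utilisant la condition initiale x(0) = 6, nous obtenons x(t) = 6·exp(-3·t/2). En utilisant x(t) = 6·exp(-3·t/2) et en substituant t = 2*log(2)/3, nous trouvons x = 3.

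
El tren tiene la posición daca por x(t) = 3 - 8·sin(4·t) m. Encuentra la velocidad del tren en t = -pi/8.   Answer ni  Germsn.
Um dies zu lösen, müssen wir 1 Ableitung unserer Gleichung für die Position x(t) = 3 - 8·sin(4·t) nehmen. Mit d/dt von x(t) finden wir v(t) = -32·cos(4·t). Mit v(t) = -32·cos(4·t) und Einsetzen von t = -pi/8, finden wir v = 0.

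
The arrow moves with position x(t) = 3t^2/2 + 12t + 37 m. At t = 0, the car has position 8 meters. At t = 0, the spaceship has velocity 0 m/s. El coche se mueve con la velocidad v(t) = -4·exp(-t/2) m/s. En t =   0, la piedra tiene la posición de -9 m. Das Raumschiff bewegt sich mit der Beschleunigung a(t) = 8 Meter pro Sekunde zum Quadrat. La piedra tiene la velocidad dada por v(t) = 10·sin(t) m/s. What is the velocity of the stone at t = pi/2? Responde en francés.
En utilisant v(t) = 10·sin(t) et en substituant t = pi/2, nous trouvons v = 10.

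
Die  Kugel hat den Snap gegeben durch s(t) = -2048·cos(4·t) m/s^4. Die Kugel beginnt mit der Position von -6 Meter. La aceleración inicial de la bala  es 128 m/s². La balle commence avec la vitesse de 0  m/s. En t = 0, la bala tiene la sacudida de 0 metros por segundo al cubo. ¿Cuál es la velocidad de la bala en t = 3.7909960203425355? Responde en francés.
Nous devons trouver la primitive de notre équation du snap s(t) = -2048·cos(4·t) 3 fois. En intégrant le snap et en utilisant la condition initiale j(0) = 0, nous obtenons j(t) = -512·sin(4·t). En prenant ∫j(t)dt et en appliquant a(0) = 128, nous trouvons a(t) = 128·cos(4·t). En prenant ∫a(t)dt et en appliquant v(0) = 0, nous trouvons v(t) = 32·sin(4·t). Nous avons la vitesse v(t) = 32·sin(4·t). En substituant t = 3.7909960203425355: v(3.7909960203425355) = 16.5614366441445.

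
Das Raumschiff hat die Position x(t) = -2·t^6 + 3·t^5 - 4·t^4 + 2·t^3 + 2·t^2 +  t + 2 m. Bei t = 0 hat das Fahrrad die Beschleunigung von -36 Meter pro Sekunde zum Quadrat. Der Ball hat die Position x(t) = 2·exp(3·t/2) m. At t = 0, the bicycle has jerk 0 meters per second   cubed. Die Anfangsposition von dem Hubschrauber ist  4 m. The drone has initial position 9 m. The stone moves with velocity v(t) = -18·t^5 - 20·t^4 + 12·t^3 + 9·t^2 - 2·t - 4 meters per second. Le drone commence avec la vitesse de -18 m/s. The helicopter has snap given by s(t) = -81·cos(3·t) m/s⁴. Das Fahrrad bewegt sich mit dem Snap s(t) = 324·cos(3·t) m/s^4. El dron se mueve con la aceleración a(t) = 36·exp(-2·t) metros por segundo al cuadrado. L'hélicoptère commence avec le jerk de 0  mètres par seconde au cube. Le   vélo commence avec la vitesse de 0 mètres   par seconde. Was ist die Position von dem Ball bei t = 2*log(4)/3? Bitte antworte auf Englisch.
Using x(t) = 2·exp(3·t/2) and substituting t = 2*log(4)/3, we find x = 8.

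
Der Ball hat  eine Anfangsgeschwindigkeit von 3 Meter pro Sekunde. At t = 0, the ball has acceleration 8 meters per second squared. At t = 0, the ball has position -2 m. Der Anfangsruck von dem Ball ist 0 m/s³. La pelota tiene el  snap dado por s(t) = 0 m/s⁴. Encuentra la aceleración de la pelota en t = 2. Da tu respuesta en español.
Debemos encontrar la integral de nuestra ecuación del snap s(t) = 0 2 veces. Integrando el snap y usando la condición inicial j(0) = 0, obtenemos j(t) = 0. Tomando ∫j(t)dt y aplicando a(0) = 8, encontramos a(t) = 8. De la ecuación de la aceleración a(t) = 8, sustituimos t = 2 para obtener a = 8.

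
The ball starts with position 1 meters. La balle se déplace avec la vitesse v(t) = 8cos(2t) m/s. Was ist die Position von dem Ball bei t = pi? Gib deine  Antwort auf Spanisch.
Partiendo de la velocidad v(t) = 8·cos(2·t), tomamos 1 antiderivada. Tomando ∫v(t)dt y aplicando x(0) = 1, encontramos x(t) = 4·sin(2·t) + 1. Tenemos la posición x(t) = 4·sin(2·t) + 1. Sustituyendo t = pi: x(pi) = 1.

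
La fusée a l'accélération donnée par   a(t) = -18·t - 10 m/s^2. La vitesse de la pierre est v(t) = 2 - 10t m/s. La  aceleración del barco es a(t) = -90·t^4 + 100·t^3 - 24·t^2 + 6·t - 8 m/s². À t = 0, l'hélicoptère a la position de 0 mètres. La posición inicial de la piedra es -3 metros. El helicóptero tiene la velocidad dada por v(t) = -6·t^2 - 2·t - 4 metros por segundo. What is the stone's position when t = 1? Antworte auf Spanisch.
Necesitamos integrar nuestra ecuación de la velocidad v(t) = 2 - 10·t 1 vez. La antiderivada de la velocidad, con x(0) = -3, da la posición: x(t) = -5·t^2 + 2·t - 3. De la ecuación de la posición x(t) = -5·t^2 + 2·t - 3, sustituimos t = 1 para obtener x = -6.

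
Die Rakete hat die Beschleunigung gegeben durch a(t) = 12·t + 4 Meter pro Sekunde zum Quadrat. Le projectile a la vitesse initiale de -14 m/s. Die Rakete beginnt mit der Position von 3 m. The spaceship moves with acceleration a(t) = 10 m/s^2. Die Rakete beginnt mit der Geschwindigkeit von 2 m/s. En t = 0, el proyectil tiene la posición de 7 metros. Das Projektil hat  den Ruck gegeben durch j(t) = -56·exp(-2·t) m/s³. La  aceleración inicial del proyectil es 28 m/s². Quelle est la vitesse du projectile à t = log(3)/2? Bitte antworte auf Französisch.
Nous devons intégrer notre équation du jerk j(t) = -56·exp(-2·t) 2 fois. La primitive du jerk est l'accélération. En utilisant a(0) = 28, nous obtenons a(t) = 28·exp(-2·t). En prenant ∫a(t)dt et en appliquant v(0) = -14, nous trouvons v(t) = -14·exp(-2·t). Nous avons la vitesse v(t) = -14·exp(-2·t). En substituant t = log(3)/2: v(log(3)/2) = -14/3.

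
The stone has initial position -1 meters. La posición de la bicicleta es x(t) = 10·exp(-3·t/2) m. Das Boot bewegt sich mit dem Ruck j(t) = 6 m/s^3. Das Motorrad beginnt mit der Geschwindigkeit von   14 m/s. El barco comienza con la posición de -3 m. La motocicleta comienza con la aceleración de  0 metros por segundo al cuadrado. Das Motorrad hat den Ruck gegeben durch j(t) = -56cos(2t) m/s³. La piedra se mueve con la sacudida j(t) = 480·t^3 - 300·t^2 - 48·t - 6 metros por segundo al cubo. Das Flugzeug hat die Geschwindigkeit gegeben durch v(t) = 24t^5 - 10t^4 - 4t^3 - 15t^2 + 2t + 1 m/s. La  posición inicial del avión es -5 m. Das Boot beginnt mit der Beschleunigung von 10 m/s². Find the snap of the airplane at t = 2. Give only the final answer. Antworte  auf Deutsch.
Die Antwort ist 5256.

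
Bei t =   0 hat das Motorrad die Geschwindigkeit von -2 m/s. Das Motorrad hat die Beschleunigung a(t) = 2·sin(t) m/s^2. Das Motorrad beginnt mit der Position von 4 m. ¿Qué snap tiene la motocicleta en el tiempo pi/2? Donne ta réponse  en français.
Pour résoudre ceci, nous devons prendre 2 dérivées de notre équation de l'accélération a(t) = 2·sin(t). La dérivée de l'accélération donne le jerk: j(t) = 2·cos(t). En dérivant le jerk, nous obtenons le snap: s(t) = -2·sin(t). De l'équation du snap s(t) = -2·sin(t), nous substituons t = pi/2 pour obtenir s = -2.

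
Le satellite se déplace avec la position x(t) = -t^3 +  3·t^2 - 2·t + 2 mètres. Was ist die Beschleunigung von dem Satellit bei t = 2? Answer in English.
We must differentiate our position equation x(t) = -t^3 + 3·t^2 - 2·t + 2 2 times. Taking d/dt of x(t), we find v(t) = -3·t^2 + 6·t - 2. The derivative of velocity gives acceleration: a(t) = 6 - 6·t. Using a(t) = 6 - 6·t and substituting t = 2, we find a = -6.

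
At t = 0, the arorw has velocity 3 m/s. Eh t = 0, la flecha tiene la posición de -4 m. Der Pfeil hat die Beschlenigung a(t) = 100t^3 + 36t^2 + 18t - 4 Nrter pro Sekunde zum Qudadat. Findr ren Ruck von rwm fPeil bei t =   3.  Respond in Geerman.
Wir müssen unsere Gleichung für die Beschleunigung a(t) = 100·t^3 + 36·t^2 + 18·t - 4 1-mal ableiten. Mit d/dt von a(t) finden wir j(t) = 300·t^2 + 72·t + 18. Mit j(t) = 300·t^2 + 72·t + 18 und Einsetzen von t = 3, finden wir j = 2934.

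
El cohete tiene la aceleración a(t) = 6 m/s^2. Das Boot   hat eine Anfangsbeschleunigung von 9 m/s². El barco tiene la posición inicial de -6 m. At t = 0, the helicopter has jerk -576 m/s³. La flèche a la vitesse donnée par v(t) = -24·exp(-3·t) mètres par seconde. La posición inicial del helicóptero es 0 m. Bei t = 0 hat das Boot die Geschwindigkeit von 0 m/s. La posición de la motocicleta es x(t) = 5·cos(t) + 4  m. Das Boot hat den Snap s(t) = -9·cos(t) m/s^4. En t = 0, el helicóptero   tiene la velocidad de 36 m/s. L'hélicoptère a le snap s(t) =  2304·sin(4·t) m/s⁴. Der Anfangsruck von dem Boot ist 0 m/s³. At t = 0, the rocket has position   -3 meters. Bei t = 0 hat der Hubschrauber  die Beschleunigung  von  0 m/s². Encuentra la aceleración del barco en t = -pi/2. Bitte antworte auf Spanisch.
Necesitamos integrar nuestra ecuación del snap s(t) = -9·cos(t) 2 veces. Tomando ∫s(t)dt y aplicando j(0) = 0, encontramos j(t) = -9·sin(t). Tomando ∫j(t)dt y aplicando a(0) = 9, encontramos a(t) = 9·cos(t). Usando a(t) = 9·cos(t) y sustituyendo t = -pi/2, encontramos a = 0.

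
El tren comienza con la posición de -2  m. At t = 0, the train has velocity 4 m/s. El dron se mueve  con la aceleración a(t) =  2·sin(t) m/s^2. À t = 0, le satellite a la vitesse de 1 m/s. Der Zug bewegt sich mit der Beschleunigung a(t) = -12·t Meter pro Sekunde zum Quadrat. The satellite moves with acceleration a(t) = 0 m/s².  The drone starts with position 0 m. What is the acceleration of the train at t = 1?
From the given acceleration equation a(t) = -12·t, we substitute t = 1 to get a = -12.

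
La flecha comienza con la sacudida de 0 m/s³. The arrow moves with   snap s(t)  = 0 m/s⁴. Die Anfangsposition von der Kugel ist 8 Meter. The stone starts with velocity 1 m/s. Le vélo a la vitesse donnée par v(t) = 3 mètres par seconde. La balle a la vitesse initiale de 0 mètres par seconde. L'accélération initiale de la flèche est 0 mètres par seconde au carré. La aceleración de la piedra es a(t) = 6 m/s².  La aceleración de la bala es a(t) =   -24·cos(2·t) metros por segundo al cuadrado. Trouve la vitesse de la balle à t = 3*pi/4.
Nous devons intégrer notre équation de l'accélération a(t) = -24·cos(2·t) 1 fois. En intégrant l'accélération et en utilisant la condition initiale v(0) = 0, nous obtenons v(t) = -12·sin(2·t). En utilisant v(t) = -12·sin(2·t) et en substituant t = 3*pi/4, nous trouvons v = 12.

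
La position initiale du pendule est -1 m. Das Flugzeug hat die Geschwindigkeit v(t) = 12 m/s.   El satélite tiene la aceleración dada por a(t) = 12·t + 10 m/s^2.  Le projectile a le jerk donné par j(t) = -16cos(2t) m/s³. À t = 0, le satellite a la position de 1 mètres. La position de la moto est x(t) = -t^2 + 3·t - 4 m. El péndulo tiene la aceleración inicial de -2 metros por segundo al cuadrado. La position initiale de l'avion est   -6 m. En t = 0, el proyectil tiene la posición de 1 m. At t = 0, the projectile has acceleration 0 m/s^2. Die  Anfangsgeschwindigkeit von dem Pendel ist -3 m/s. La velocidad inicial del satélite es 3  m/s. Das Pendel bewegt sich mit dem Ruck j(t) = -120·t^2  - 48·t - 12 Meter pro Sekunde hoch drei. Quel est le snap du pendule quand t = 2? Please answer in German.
Um dies zu lösen, müssen wir 1 Ableitung unserer Gleichung für den Ruck j(t) = -120·t^2 - 48·t - 12 nehmen. Durch Ableiten von dem Ruck erhalten wir den Snap: s(t) = -240·t - 48. Aus der Gleichung für den Snap s(t) = -240·t - 48, setzen wir t = 2 ein und erhalten s = -528.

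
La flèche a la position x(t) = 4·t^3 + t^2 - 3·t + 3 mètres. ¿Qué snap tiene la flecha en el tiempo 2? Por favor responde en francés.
Nous devons dériver notre équation de la position x(t) = 4·t^3 + t^2 - 3·t + 3 4 fois. En prenant d/dt de x(t), nous trouvons v(t) = 12·t^2 + 2·t - 3. En prenant d/dt de v(t), nous trouvons a(t) = 24·t + 2. En dérivant l'accélération, nous obtenons le jerk: j(t) = 24. En dérivant le jerk, nous obtenons le snap: s(t) = 0. Nous avons le snap s(t) = 0. En substituant t = 2: s(2) = 0.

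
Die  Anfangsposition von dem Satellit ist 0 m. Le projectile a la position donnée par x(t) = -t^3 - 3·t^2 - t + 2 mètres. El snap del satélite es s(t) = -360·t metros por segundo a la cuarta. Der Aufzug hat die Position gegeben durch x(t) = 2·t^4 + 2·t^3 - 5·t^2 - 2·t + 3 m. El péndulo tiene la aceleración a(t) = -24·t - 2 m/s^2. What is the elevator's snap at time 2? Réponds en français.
Pour résoudre ceci, nous devons prendre 4 dérivées de notre équation de la position x(t) = 2·t^4 + 2·t^3 - 5·t^2 - 2·t + 3. La dérivée de la position donne la vitesse: v(t) = 8·t^3 + 6·t^2 - 10·t - 2. En dérivant la vitesse, nous obtenons l'accélération: a(t) = 24·t^2 + 12·t - 10. En prenant d/dt de a(t), nous trouvons j(t) = 48·t + 12. La dérivée du jerk donne le snap: s(t) = 48. Nous avons le snap s(t) = 48. En substituant t = 2: s(2) = 48.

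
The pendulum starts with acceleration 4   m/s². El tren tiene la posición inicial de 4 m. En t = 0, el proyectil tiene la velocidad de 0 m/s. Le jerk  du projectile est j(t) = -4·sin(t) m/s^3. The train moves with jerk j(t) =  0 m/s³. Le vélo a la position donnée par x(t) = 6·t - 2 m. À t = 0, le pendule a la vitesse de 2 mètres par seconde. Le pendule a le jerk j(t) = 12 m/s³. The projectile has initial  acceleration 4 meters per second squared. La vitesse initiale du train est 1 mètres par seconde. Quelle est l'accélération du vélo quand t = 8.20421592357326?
Pour résoudre ceci, nous devons prendre 2 dérivées de notre équation de la position x(t) = 6·t - 2. La dérivée de la position donne la vitesse: v(t) = 6. En prenant d/dt de v(t), nous trouvons a(t) = 0. De l'équation de l'accélération a(t) = 0, nous substituons t = 8.20421592357326 pour obtenir a = 0.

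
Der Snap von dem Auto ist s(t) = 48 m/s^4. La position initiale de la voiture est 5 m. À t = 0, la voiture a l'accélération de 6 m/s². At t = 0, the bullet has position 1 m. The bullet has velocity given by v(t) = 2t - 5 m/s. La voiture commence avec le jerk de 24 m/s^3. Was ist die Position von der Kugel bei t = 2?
Wir müssen das Integral unserer Gleichung für die Geschwindigkeit v(t) = 2·t - 5 1-mal finden. Das Integral von der Geschwindigkeit, mit x(0) = 1, ergibt die Position: x(t) = t^2 - 5·t + 1. Aus der Gleichung für die Position x(t) = t^2 - 5·t + 1, setzen wir t = 2 ein und erhalten x = -5.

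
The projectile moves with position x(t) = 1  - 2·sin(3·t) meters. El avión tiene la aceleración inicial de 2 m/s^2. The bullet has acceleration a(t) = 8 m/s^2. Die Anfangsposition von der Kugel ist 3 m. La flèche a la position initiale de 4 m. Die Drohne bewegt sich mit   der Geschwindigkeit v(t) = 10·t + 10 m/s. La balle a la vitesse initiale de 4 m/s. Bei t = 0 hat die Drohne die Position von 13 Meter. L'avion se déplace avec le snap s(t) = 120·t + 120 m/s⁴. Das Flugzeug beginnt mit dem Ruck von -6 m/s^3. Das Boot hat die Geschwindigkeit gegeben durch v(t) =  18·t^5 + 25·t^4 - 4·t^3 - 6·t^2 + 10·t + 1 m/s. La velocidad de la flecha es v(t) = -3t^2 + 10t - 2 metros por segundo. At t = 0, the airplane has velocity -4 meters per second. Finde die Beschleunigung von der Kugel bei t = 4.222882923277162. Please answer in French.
En utilisant a(t) = 8 et en substituant t = 4.222882923277162, nous trouvons a = 8.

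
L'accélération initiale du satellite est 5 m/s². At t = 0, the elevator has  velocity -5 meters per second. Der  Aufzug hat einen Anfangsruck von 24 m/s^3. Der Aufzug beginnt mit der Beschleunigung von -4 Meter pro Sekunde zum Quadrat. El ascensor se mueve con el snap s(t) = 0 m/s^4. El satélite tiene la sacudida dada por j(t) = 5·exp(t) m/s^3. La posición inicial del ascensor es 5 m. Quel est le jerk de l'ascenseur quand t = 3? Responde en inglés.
Starting from snap s(t) = 0, we take 1 integral. The integral of snap is jerk. Using j(0) = 24, we get j(t) = 24. Using j(t) = 24 and substituting t = 3, we find j = 24.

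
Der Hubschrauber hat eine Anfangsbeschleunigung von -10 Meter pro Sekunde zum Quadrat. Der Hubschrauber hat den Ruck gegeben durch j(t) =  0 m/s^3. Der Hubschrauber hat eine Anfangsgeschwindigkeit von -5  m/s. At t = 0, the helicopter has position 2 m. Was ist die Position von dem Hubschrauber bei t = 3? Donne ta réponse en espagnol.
Necesitamos integrar nuestra ecuación de la sacudida j(t) = 0 3 veces. La integral de la sacudida, con a(0) = -10, da la aceleración: a(t) = -10. La integral de la aceleración, con v(0) = -5, da la velocidad: v(t) = -10·t - 5. Tomando ∫v(t)dt y aplicando x(0) = 2, encontramos x(t) = -5·t^2 - 5·t + 2. Tenemos la posición x(t) = -5·t^2 - 5·t + 2. Sustituyendo t = 3: x(3) = -58.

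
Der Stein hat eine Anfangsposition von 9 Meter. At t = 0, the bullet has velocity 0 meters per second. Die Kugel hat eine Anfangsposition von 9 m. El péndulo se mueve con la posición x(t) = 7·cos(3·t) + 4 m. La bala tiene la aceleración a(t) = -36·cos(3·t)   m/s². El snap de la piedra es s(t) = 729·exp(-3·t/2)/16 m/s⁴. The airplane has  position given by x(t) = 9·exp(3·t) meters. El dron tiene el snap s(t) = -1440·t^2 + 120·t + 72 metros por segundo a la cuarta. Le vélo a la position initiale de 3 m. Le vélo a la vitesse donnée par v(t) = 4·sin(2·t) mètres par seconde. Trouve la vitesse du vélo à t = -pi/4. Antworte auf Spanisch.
Usando v(t) = 4·sin(2·t) y sustituyendo t = -pi/4, encontramos v = -4.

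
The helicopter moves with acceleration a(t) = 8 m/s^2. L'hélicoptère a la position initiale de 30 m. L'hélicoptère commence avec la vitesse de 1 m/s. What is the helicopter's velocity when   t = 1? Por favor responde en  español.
Necesitamos integrar nuestra ecuación de la aceleración a(t) = 8 1 vez. La antiderivada de la aceleración, con v(0) = 1, da la velocidad: v(t) = 8·t + 1. De la ecuación de la velocidad v(t) = 8·t + 1, sustituimos t = 1 para obtener v = 9.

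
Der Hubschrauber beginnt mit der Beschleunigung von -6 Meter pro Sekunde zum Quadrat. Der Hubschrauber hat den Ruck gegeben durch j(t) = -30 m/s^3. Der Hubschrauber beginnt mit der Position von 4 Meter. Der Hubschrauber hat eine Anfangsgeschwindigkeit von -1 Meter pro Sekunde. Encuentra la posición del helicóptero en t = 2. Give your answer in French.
En partant du jerk j(t) = -30, nous prenons 3 intégrales. L'intégrale du jerk, avec a(0) = -6, donne l'accélération: a(t) = -30·t - 6. En prenant ∫a(t)dt et en appliquant v(0) = -1, nous trouvons v(t) = -15·t^2 - 6·t - 1. La primitive de la vitesse, avec x(0) = 4, donne la position: x(t) = -5·t^3 - 3·t^2 - t + 4. Nous avons la position x(t) = -5·t^3 - 3·t^2 - t + 4. En substituant t = 2: x(2) = -50.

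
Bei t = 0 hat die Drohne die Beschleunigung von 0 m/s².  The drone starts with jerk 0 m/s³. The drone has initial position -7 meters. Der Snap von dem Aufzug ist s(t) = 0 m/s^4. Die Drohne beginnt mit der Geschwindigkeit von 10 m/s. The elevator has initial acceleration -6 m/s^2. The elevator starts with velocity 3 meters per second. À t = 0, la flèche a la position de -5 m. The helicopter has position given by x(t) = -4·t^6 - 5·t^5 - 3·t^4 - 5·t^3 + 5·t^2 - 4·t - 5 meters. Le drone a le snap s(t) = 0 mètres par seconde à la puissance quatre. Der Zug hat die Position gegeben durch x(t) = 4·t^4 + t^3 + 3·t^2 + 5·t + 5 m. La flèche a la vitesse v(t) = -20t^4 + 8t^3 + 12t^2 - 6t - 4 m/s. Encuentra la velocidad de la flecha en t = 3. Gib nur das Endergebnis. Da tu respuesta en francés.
v(3) = -1318.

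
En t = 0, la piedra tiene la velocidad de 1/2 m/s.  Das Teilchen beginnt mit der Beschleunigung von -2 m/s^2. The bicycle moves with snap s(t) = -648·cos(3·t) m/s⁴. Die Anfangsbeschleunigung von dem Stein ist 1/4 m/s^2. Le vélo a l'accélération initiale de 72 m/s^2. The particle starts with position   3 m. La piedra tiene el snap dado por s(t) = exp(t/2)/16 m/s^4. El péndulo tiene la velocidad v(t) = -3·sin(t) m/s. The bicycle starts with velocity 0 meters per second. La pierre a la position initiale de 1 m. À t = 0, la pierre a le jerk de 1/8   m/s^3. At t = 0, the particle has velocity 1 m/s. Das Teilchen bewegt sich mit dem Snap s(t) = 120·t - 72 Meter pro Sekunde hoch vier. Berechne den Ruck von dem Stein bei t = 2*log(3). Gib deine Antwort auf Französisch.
Nous devons intégrer notre équation du snap s(t) = exp(t/2)/16 1 fois. La primitive du snap, avec j(0) = 1/8, donne le jerk: j(t) = exp(t/2)/8. Nous avons le jerk j(t) = exp(t/2)/8. En substituant t = 2*log(3): j(2*log(3)) = 3/8.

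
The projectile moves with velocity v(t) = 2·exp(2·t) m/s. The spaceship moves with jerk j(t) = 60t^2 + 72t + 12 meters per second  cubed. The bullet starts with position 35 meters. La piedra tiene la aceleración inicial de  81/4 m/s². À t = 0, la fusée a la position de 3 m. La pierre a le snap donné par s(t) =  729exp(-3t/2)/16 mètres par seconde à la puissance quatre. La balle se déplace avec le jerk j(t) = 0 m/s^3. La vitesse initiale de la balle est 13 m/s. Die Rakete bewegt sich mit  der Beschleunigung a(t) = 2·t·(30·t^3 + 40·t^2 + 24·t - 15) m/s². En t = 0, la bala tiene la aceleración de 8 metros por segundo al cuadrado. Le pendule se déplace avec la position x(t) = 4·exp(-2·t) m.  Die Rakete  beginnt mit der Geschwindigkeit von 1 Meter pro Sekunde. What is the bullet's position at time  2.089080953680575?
We need to integrate our jerk equation j(t) = 0 3 times. The antiderivative of jerk, with a(0) = 8, gives acceleration: a(t) = 8. Taking ∫a(t)dt and applying v(0) = 13, we find v(t) = 8·t + 13. Finding the integral of v(t) and using x(0) = 35: x(t) = 4·t^2 + 13·t + 35. We have position x(t) = 4·t^2 + 13·t + 35. Substituting t = 2.089080953680575: x(2.089080953680575) = 79.6150893219712.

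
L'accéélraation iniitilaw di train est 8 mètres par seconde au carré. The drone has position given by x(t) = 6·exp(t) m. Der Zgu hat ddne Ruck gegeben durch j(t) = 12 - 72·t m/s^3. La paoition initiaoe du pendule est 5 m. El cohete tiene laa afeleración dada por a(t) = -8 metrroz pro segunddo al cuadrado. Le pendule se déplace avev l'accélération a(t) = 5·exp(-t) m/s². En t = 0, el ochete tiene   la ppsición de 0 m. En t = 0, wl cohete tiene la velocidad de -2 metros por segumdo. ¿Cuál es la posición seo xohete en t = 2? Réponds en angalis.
To find the answer, we compute 2 integrals of a(t) = -8. Integrating acceleration and using the initial condition v(0) = -2, we get v(t) = -8·t - 2. The integral of velocity, with x(0) = 0, gives position: x(t) = -4·t^2 - 2·t. We have position x(t) = -4·t^2 - 2·t. Substituting t = 2: x(2) = -20.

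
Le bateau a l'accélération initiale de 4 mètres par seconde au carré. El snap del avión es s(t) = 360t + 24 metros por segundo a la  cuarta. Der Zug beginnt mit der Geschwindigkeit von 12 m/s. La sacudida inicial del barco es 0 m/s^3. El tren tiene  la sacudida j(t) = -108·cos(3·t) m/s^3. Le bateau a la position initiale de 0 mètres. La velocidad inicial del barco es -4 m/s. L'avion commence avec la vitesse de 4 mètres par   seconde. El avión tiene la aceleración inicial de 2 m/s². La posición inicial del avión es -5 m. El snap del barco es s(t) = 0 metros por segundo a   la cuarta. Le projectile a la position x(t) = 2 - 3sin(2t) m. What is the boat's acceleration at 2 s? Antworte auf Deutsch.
Ausgehend von dem Snap s(t) = 0, nehmen wir 2 Stammfunktionen. Das Integral von dem Snap ist der Ruck. Mit j(0) = 0 erhalten wir j(t) = 0. Das Integral von dem Ruck ist die Beschleunigung. Mit a(0) = 4 erhalten wir a(t) = 4. Wir haben die Beschleunigung a(t) = 4. Durch Einsetzen von t = 2: a(2) = 4.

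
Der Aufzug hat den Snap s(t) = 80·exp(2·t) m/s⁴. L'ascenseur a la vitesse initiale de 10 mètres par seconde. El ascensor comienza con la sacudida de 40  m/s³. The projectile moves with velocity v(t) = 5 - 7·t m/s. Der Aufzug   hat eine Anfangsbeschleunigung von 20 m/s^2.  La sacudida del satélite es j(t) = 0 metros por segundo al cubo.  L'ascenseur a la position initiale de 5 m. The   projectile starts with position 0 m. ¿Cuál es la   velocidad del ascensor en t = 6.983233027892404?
Debemos encontrar la antiderivada de nuestra ecuación del snap s(t) = 80·exp(2·t) 3 veces. La integral del snap, con j(0) = 40, da la sacudida: j(t) = 40·exp(2·t). Tomando ∫j(t)dt y aplicando a(0) = 20, encontramos a(t) = 20·exp(2·t). La antiderivada de la aceleración, con v(0) = 10, da la velocidad: v(t) = 10·exp(2·t). Tenemos la velocidad v(t) = 10·exp(2·t). Sustituyendo t = 6.983233027892404: v(6.983233027892404) = 11629449.0334743.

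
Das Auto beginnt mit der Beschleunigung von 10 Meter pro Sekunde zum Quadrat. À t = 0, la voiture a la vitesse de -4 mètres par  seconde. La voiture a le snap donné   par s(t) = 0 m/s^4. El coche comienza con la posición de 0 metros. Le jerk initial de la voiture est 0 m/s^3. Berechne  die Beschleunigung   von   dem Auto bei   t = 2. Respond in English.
To find the answer, we compute 2 integrals of s(t) = 0. The integral of snap is jerk. Using j(0) = 0, we get j(t) = 0. Taking ∫j(t)dt and applying a(0) = 10, we find a(t) = 10. We have acceleration a(t) = 10. Substituting t = 2: a(2) = 10.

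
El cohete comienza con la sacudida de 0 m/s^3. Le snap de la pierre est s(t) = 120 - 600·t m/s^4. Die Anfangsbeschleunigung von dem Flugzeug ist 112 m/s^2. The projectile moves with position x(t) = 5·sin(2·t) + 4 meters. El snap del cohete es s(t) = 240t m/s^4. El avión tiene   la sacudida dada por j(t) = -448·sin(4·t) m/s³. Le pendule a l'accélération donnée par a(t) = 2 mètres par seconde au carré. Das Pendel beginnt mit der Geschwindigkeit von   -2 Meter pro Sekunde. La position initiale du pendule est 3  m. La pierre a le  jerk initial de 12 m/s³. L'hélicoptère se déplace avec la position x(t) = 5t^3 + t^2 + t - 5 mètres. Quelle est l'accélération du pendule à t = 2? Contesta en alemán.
Mit a(t) = 2 und Einsetzen von t = 2, finden wir a = 2.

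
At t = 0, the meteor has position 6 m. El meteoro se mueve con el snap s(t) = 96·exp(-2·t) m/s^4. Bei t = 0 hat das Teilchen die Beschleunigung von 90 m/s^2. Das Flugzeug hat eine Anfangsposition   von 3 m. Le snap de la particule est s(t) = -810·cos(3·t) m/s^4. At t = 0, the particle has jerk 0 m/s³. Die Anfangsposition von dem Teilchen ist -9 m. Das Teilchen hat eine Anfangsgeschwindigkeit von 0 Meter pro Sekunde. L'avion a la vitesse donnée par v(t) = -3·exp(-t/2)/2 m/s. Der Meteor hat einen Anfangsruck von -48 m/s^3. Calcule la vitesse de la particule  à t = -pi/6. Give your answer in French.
Nous devons intégrer notre équation du snap s(t) = -810·cos(3·t) 3 fois. En intégrant le snap et en utilisant la condition initiale j(0) = 0, nous obtenons j(t) = -270·sin(3·t). En intégrant le jerk et en utilisant la condition initiale a(0) = 90, nous obtenons a(t) = 90·cos(3·t). L'intégrale de l'accélération, avec v(0) = 0, donne la vitesse: v(t) = 30·sin(3·t). En utilisant v(t) = 30·sin(3·t) et en substituant t = -pi/6, nous trouvons v = -30.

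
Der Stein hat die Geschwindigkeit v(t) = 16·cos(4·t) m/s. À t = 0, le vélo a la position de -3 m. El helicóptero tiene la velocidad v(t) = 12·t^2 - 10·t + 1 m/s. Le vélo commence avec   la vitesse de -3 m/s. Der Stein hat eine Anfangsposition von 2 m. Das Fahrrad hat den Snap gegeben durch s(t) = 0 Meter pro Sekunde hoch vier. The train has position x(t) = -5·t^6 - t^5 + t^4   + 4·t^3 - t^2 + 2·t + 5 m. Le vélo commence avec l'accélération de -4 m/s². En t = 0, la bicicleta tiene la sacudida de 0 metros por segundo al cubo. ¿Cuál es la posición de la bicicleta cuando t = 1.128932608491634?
Partiendo del snap s(t) = 0, tomamos 4 antiderivadas. La integral del snap es la sacudida. Usando j(0) = 0, obtenemos j(t) = 0. Integrando la sacudida y usando la condición inicial a(0) = -4, obtenemos a(t) = -4. Integrando la aceleración y usando la condición inicial v(0) = -3, obtenemos v(t) = -4·t - 3. Tomando ∫v(t)dt y aplicando x(0) = -3, encontramos x(t) = -2·t^2 - 3·t - 3. Usando x(t) = -2·t^2 - 3·t - 3 y sustituyendo t = 1.128932608491634, encontramos x = -8.93577549450635.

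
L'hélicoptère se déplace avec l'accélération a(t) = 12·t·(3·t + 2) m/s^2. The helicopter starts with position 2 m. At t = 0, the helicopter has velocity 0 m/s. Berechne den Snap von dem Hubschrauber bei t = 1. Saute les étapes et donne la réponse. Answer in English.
s(1) = 72.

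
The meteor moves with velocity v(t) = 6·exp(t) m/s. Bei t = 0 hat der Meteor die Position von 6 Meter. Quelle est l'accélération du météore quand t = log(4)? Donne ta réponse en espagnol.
Debemos derivar nuestra ecuación de la velocidad v(t) = 6·exp(t) 1 vez. Derivando la velocidad, obtenemos la aceleración: a(t) = 6·exp(t). Usando a(t) = 6·exp(t) y sustituyendo t = log(4), encontramos a = 24.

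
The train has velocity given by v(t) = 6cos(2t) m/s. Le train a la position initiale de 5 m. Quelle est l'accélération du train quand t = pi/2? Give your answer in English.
We must differentiate our velocity equation v(t) = 6·cos(2·t) 1 time. Differentiating velocity, we get acceleration: a(t) = -12·sin(2·t). We have acceleration a(t) = -12·sin(2·t). Substituting t = pi/2: a(pi/2) = 0.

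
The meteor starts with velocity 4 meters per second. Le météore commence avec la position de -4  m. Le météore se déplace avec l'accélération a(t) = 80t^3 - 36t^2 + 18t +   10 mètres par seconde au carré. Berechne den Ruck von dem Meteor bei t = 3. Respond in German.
Ausgehend von der Beschleunigung a(t) = 80·t^3 - 36·t^2 + 18·t + 10, nehmen wir 1 Ableitung. Mit d/dt von a(t) finden wir j(t) = 240·t^2 - 72·t + 18. Mit j(t) = 240·t^2 - 72·t + 18 und Einsetzen von t = 3, finden wir j = 1962.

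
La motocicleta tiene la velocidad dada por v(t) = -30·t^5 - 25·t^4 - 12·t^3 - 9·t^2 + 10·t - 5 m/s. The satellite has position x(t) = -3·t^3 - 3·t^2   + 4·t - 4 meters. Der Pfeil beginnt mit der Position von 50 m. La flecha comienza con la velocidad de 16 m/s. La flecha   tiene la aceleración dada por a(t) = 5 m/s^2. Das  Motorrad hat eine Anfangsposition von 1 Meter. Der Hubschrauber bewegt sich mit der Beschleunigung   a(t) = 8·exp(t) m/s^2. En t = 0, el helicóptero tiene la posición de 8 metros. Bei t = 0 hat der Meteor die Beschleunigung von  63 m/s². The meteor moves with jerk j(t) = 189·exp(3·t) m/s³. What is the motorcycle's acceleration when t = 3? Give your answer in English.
To solve this, we need to take 1 derivative of our velocity equation v(t) = -30·t^5 - 25·t^4 - 12·t^3 - 9·t^2 + 10·t - 5. Taking d/dt of v(t), we find a(t) = -150·t^4 - 100·t^3 - 36·t^2 - 18·t + 10. From the given acceleration equation a(t) = -150·t^4 - 100·t^3 - 36·t^2 - 18·t + 10, we substitute t = 3 to get a = -15218.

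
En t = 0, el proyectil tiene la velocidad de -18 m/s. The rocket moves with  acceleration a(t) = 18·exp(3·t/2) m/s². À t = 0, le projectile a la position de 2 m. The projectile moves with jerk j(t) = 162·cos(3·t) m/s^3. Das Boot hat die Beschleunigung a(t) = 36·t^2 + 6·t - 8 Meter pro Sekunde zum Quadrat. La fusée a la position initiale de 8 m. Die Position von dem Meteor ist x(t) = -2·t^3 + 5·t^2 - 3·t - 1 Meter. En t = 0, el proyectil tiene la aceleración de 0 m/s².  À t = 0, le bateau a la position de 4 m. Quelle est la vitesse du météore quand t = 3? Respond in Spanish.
Partiendo de la posición x(t) = -2·t^3 + 5·t^2 - 3·t - 1, tomamos 1 derivada. Tomando d/dt de x(t), encontramos v(t) = -6·t^2 + 10·t - 3. De la ecuación de la velocidad v(t) = -6·t^2 + 10·t - 3, sustituimos t = 3 para obtener v = -27.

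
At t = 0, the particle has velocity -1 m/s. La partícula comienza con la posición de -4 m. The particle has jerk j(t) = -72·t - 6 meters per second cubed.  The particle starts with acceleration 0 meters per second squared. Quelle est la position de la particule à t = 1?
Nous devons intégrer notre équation du jerk j(t) = -72·t - 6 3 fois. La primitive du jerk, avec a(0) = 0, donne l'accélération: a(t) = 6·t·(-6·t - 1). En intégrant l'accélération et en utilisant la condition initiale v(0) = -1, nous obtenons v(t) = -12·t^3 - 3·t^2 - 1. En intégrant la vitesse et en utilisant la condition initiale x(0) = -4, nous obtenons x(t) = -3·t^4 - t^3 - t - 4. De l'équation de la position x(t) = -3·t^4 - t^3 - t - 4, nous substituons t = 1 pour obtenir x = -9.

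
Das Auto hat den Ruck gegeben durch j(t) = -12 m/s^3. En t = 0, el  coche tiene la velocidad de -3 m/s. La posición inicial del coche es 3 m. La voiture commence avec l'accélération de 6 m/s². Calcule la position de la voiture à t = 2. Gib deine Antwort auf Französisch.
Nous devons trouver l'intégrale de notre équation du jerk j(t) = -12 3 fois. La primitive du jerk, avec a(0) = 6, donne l'accélération: a(t) = 6 - 12·t. L'intégrale de l'accélération, avec v(0) = -3, donne la vitesse: v(t) = -6·t^2 + 6·t - 3. En intégrant la vitesse et en utilisant la condition initiale x(0) = 3, nous obtenons x(t) = -2·t^3 + 3·t^2 - 3·t + 3. En utilisant x(t) = -2·t^3 + 3·t^2 - 3·t + 3 et en substituant t = 2, nous trouvons x = -7.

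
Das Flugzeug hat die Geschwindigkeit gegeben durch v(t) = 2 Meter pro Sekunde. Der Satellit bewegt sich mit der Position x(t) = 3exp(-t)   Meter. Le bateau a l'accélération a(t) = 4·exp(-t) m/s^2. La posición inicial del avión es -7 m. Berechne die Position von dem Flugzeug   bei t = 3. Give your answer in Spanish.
Debemos encontrar la antiderivada de nuestra ecuación de la velocidad v(t) = 2 1 vez. La antiderivada de la velocidad, con x(0) = -7, da la posición: x(t) = 2·t - 7. Tenemos la posición x(t) = 2·t - 7. Sustituyendo t = 3: x(3) = -1.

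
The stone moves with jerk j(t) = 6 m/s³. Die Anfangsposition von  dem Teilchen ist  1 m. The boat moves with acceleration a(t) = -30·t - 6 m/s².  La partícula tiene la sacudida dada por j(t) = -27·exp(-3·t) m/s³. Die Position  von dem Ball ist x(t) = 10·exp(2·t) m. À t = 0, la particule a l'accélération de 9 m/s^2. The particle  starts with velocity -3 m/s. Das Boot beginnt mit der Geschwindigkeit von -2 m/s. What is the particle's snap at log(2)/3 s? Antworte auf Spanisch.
Partiendo de la sacudida j(t) = -27·exp(-3·t), tomamos 1 derivada. Tomando d/dt de j(t), encontramos s(t) = 81·exp(-3·t). De la ecuación del snap s(t) = 81·exp(-3·t), sustituimos t = log(2)/3 para obtener s = 81/2.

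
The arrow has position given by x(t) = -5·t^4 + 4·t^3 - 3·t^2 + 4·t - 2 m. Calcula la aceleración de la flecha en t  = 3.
Debemos derivar nuestra ecuación de la posición x(t) = -5·t^4 + 4·t^3 - 3·t^2 + 4·t - 2 2 veces. Tomando d/dt de x(t), encontramos v(t) = -20·t^3 + 12·t^2 - 6·t + 4. Tomando d/dt de v(t), encontramos a(t) = -60·t^2 + 24·t - 6. De la ecuación de la aceleración a(t) = -60·t^2 + 24·t - 6, sustituimos t = 3 para obtener a = -474.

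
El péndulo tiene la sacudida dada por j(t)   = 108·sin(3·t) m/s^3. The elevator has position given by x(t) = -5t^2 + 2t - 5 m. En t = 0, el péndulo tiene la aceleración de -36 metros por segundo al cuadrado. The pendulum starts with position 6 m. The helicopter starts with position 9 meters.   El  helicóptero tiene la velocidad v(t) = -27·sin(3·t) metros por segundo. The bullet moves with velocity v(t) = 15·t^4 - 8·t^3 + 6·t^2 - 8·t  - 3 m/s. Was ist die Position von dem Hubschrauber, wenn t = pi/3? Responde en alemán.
Wir müssen unsere Gleichung für die Geschwindigkeit v(t) = -27·sin(3·t) 1-mal integrieren. Das Integral von der Geschwindigkeit ist die Position. Mit x(0) = 9 erhalten wir x(t) = 9·cos(3·t). Mit x(t) = 9·cos(3·t) und Einsetzen von t = pi/3, finden wir x = -9.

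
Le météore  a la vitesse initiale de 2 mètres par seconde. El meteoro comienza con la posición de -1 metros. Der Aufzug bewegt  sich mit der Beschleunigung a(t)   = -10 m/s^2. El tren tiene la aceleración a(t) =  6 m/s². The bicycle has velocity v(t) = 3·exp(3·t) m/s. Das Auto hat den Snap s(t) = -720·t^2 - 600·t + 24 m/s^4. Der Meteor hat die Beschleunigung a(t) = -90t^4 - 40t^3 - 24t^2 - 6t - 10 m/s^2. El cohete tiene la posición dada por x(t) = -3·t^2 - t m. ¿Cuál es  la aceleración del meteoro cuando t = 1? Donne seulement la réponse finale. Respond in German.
Bei t = 1, a = -170.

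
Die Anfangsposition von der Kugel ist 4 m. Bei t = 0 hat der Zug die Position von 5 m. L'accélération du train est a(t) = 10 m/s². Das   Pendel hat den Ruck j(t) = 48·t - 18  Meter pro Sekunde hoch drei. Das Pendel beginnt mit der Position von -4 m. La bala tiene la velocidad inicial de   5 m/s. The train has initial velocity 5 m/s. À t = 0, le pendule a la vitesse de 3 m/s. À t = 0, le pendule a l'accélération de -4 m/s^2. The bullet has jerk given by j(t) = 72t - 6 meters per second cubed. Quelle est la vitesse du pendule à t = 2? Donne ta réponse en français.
Nous devons trouver la primitive de notre équation du jerk j(t) = 48·t - 18 2 fois. L'intégrale du jerk est l'accélération. En utilisant a(0) = -4, nous obtenons a(t) = 24·t^2 - 18·t - 4. En prenant ∫a(t)dt et en appliquant v(0) = 3, nous trouvons v(t) = 8·t^3 - 9·t^2 - 4·t + 3. De l'équation de la vitesse v(t) = 8·t^3 - 9·t^2 - 4·t + 3, nous substituons t = 2 pour obtenir v = 23.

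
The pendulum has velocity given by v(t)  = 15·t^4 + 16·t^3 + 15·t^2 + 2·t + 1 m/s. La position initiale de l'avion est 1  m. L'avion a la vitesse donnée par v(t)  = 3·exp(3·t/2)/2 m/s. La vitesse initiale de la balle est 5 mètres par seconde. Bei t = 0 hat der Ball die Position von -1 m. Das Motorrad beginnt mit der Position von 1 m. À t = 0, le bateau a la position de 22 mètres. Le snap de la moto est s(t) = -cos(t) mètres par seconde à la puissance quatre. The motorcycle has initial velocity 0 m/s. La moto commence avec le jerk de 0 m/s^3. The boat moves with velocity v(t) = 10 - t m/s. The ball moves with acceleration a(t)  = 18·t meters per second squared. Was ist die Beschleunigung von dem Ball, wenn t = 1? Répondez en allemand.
Wir haben die Beschleunigung a(t) = 18·t. Durch Einsetzen von t = 1: a(1) = 18.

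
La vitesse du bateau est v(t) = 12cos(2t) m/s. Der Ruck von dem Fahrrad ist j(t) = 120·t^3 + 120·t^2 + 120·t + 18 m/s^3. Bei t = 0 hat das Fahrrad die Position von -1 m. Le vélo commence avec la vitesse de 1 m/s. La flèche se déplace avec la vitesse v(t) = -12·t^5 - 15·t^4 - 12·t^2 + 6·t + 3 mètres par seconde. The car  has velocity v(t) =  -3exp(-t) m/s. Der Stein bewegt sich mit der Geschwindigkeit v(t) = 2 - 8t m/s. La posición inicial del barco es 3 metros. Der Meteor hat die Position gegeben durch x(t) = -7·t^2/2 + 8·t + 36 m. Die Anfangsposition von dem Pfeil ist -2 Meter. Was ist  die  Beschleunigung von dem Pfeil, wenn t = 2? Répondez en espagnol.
Partiendo de la velocidad v(t) = -12·t^5 - 15·t^4 - 12·t^2 + 6·t + 3, tomamos 1 derivada. Tomando d/dt de v(t), encontramos a(t) = -60·t^4 - 60·t^3 - 24·t + 6. De la ecuación de la aceleración a(t) = -60·t^4 - 60·t^3 - 24·t + 6, sustituimos t = 2 para obtener a = -1482.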